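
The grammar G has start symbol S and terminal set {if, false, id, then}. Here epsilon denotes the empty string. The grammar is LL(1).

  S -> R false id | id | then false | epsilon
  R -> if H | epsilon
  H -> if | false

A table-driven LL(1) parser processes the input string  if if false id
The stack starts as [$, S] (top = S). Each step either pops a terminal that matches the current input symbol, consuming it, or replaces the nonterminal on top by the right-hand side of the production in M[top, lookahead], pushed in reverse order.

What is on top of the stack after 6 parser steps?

id

     Stack            Input             Action
  1  $ S              if if false id $  expand S -> R false id
  2  $ id false R     if if false id $  expand R -> if H
  3  $ id false H if  if if false id $  match if
  4  $ id false H     if false id $     expand H -> if
  5  $ id false if    if false id $     match if
  6  $ id false       false id $        match false
Stack after step 6: $ id (top = id).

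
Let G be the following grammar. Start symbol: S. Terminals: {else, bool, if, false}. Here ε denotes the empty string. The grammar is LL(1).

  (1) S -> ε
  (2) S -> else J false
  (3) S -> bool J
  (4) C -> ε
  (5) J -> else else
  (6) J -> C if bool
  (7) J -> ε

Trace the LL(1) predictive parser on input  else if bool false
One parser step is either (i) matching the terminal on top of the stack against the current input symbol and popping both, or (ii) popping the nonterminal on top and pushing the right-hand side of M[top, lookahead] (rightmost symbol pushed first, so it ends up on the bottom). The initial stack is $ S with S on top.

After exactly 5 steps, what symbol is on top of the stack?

bool

step 1: stack=$ S  input=else if bool false $  — expand S -> else J false
step 2: stack=$ false J else  input=else if bool false $  — match else
step 3: stack=$ false J  input=if bool false $  — expand J -> C if bool
step 4: stack=$ false bool if C  input=if bool false $  — expand C -> ε
step 5: stack=$ false bool if  input=if bool false $  — match if
Stack after step 5: $ false bool (top = bool).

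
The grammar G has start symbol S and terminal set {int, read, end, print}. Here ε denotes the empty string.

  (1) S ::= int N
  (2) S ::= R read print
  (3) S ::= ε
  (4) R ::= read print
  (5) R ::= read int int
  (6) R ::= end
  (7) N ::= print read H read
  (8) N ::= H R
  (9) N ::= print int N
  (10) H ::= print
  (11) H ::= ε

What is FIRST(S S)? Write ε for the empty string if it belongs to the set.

{ε, end, int, read}

FIRST(R) = {end, read}
FIRST(H) = {ε, print}
FIRST(S) = {ε, end, int, read}  (via R read print)
FIRST(N) = {end, print, read}  (via H R)
FIRST(S S): take FIRST of each symbol in turn, carrying on past any symbol whose FIRST contains ε; result {ε, end, int, read}.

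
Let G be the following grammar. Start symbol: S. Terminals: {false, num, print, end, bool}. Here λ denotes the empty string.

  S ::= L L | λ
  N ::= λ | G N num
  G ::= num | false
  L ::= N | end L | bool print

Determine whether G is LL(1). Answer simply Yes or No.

No

FIRST(S) = {λ, bool, end, false, num}
FIRST(N) = {λ, false, num}
FIRST(G) = {false, num}
FIRST(L) = {λ, bool, end, false, num}
FOLLOW(S) = {$}
FOLLOW(N) = {$, bool, end, false, num}
FOLLOW(G) = {false, num}
FOLLOW(L) = {$, bool, end, false, num}
Cell M[L, bool] receives both L ::= N and L ::= bool print — the grammar is not LL(1).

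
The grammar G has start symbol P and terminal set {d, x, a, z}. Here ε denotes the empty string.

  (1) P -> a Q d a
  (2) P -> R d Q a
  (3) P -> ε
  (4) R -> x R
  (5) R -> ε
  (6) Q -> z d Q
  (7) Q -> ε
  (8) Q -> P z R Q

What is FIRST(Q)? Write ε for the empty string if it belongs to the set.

FIRST(R) = {ε, x}
FIRST(P) = {ε, a, d, x}  (via R d Q a)
FIRST(Q) = {ε, a, d, x, z}  (via P z R Q)

{ε, a, d, x, z}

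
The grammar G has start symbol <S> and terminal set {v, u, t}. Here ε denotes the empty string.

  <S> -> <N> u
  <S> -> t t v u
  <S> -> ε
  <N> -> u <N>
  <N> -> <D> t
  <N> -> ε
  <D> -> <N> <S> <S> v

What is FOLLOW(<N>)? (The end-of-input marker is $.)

FIRST(<S>): from <S>-><N> u we get {t, u, v}; from <S>->t t v u we get {t}; from <S>->ε we get {ε}. So FIRST(<S>) = {ε, t, u, v}.
FIRST(<N>): from <N>->u <N> we get {u}; from <N>-><D> t we get {t, u, v}; from <N>->ε we get {ε}. So FIRST(<N>) = {ε, t, u, v}.
FIRST(<D>): from <D>-><N> <S> <S> v we get {t, u, v}. So FIRST(<D>) = {t, u, v}.
FOLLOW(<S>) includes $ since <S> is the start symbol.
FOLLOW(<S>): in <D>-><N> <S> <S> v (occurrence 1), <S> is followed by <S> v with FIRST {t, u, v}; in <D>-><N> <S> <S> v (occurrence 2), <S> is followed by v with FIRST {v}. Thus FOLLOW(<S>) = {$, t, u, v}.
FOLLOW(<N>): in <S>-><N> u, <N> is followed by u with FIRST {u}; in <N>->u <N>, the suffix after <N> is empty (adds nothing new); in <D>-><N> <S> <S> v, <N> is followed by <S> <S> v with FIRST {t, u, v}. Thus FOLLOW(<N>) = {t, u, v}.
FOLLOW(<D>): in <N>-><D> t, <D> is followed by t with FIRST {t}. Thus FOLLOW(<D>) = {t}.

{t, u, v}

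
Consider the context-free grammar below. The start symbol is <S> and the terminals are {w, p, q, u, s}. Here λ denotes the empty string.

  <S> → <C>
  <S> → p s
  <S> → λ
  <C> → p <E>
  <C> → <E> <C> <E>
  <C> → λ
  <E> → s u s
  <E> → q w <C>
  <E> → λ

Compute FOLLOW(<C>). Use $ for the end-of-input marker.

{$, p, q, s}

FIRST(<E>) = {λ, q, s}
FIRST(<C>) = {λ, p, q, s}  (via <E> <C> <E>)
FIRST(<S>) = {λ, p, q, s}  (via <C>)
FOLLOW(<S>) includes $ since <S> is the start symbol.
FOLLOW(<S>): <S> appears on no right-hand side. Thus FOLLOW(<S>) = {$}.
FOLLOW(<C>): in <S>→<C>, the suffix after <C> is empty, so FOLLOW(<C>) ⊇ FOLLOW(<S>) = {$}; in <C>→<E> <C> <E>, <C> is followed by <E> with FIRST {λ, q, s}; in <C>→<E> <C> <E>, the suffix after <C> is nullable (adds nothing new); in <E>→q w <C>, the suffix after <C> is empty, so FOLLOW(<C>) ⊇ FOLLOW(<E>) = {$, p, q, s}. Thus FOLLOW(<C>) = {$, p, q, s}.
FOLLOW(<E>): in <C>→p <E>, the suffix after <E> is empty, so FOLLOW(<E>) ⊇ FOLLOW(<C>) = {$, p, q, s}; in <C>→<E> <C> <E> (occurrence 1), <E> is followed by <C> <E> with FIRST {λ, p, q, s}; in <C>→<E> <C> <E> (occurrence 1), the suffix after <E> is nullable, so FOLLOW(<E>) ⊇ FOLLOW(<C>) = {$, p, q, s}; in <C>→<E> <C> <E> (occurrence 2), the suffix after <E> is empty, so FOLLOW(<E>) ⊇ FOLLOW(<C>) = {$, p, q, s}. Thus FOLLOW(<E>) = {$, p, q, s}.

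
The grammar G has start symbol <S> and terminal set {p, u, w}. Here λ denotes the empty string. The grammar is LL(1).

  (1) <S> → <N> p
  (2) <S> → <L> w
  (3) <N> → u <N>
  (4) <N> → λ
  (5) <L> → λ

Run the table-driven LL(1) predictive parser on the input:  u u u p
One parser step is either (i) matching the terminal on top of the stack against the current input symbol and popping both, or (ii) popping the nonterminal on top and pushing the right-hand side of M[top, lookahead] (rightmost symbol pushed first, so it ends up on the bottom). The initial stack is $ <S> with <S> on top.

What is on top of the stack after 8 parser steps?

     Stack      Input      Action
  1  $ <S>      u u u p $  expand <S> → <N> p
  2  $ p <N>    u u u p $  expand <N> → u <N>
  3  $ p <N> u  u u u p $  match u
  4  $ p <N>    u u p $    expand <N> → u <N>
  5  $ p <N> u  u u p $    match u
  6  $ p <N>    u p $      expand <N> → u <N>
  7  $ p <N> u  u p $      match u
  8  $ p <N>    p $        expand <N> → λ
Stack after step 8: $ p (top = p).

p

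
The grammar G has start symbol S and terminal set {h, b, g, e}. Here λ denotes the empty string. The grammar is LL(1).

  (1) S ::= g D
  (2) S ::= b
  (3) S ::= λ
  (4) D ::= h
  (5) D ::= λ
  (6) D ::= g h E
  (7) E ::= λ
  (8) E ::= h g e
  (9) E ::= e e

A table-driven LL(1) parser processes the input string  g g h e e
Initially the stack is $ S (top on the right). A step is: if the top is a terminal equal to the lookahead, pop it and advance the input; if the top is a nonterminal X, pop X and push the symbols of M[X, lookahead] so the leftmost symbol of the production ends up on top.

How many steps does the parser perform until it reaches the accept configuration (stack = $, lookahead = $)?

step 1: stack=$ S  input=g g h e e $  — expand S ::= g D
step 2: stack=$ D g  input=g g h e e $  — match g
step 3: stack=$ D  input=g h e e $  — expand D ::= g h E
step 4: stack=$ E h g  input=g h e e $  — match g
step 5: stack=$ E h  input=h e e $  — match h
step 6: stack=$ E  input=e e $  — expand E ::= e e
step 7: stack=$ e e  input=e e $  — match e
step 8: stack=$ e  input=e $  — match e
Accept reached after 8 steps.

8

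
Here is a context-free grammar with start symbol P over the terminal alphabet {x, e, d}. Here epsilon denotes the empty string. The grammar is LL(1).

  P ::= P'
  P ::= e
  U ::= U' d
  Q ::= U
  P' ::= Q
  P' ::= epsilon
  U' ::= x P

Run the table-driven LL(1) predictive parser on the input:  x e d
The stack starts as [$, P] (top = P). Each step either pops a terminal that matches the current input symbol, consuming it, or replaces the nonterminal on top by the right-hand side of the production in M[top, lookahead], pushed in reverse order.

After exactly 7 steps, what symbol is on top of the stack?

     Stack    Input    Action
  1  $ P      x e d $  expand P ::= P'
  2  $ P'     x e d $  expand P' ::= Q
  3  $ Q      x e d $  expand Q ::= U
  4  $ U      x e d $  expand U ::= U' d
  5  $ d U'   x e d $  expand U' ::= x P
  6  $ d P x  x e d $  match x
  7  $ d P    e d $    expand P ::= e
Stack after step 7: $ d e (top = e).

e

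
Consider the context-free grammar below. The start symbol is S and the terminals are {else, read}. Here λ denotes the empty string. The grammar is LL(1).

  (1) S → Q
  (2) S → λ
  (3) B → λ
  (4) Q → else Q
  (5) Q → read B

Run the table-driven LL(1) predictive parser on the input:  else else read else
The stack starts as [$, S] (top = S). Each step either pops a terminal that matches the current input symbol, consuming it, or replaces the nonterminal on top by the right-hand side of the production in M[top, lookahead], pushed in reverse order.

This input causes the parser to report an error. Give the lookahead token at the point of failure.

     Stack     Input                  Action
  1  $ S       else else read else $  expand S → Q
  2  $ Q       else else read else $  expand Q → else Q
  3  $ Q else  else else read else $  match else
  4  $ Q       else read else $       expand Q → else Q
  5  $ Q else  else read else $       match else
  6  $ Q       read else $            expand Q → read B
  7  $ B read  read else $            match read
  8  $ B       else $                 error: M[B, else] is empty

else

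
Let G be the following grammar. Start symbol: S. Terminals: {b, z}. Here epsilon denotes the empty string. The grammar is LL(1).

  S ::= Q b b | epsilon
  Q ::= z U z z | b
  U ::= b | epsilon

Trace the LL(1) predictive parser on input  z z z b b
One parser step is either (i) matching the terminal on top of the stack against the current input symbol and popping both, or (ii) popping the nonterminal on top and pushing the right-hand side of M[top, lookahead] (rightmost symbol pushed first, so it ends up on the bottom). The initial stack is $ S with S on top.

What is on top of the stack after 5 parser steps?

step 1: stack=$ S  input=z z z b b $  — expand S ::= Q b b
step 2: stack=$ b b Q  input=z z z b b $  — expand Q ::= z U z z
step 3: stack=$ b b z z U z  input=z z z b b $  — match z
step 4: stack=$ b b z z U  input=z z b b $  — expand U ::= epsilon
step 5: stack=$ b b z z  input=z z b b $  — match z
Stack after step 5: $ b b z (top = z).

z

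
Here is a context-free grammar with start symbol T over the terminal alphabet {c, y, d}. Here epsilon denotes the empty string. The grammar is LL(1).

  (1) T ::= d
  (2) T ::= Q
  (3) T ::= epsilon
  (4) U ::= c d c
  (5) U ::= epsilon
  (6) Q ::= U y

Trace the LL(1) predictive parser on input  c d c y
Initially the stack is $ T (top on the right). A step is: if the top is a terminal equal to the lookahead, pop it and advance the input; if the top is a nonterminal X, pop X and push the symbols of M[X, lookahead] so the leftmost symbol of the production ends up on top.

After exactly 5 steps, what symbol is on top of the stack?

c

     Stack      Input      Action
  1  $ T        c d c y $  expand T ::= Q
  2  $ Q        c d c y $  expand Q ::= U y
  3  $ y U      c d c y $  expand U ::= c d c
  4  $ y c d c  c d c y $  match c
  5  $ y c d    d c y $    match d
Stack after step 5: $ y c (top = c).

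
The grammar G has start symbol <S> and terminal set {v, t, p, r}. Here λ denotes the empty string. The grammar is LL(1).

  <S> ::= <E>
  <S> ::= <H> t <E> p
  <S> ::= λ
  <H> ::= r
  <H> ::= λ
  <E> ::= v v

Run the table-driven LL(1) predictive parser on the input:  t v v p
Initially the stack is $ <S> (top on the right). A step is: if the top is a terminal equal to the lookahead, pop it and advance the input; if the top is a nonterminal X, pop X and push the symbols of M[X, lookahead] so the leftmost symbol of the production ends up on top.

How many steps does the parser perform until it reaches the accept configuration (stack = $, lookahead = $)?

     Stack          Input      Action
  1  $ <S>          t v v p $  expand <S> ::= <H> t <E> p
  2  $ p <E> t <H>  t v v p $  expand <H> ::= λ
  3  $ p <E> t      t v v p $  match t
  4  $ p <E>        v v p $    expand <E> ::= v v
  5  $ p v v        v v p $    match v
  6  $ p v          v p $      match v
  7  $ p            p $        match p
Accept reached after 7 steps.

7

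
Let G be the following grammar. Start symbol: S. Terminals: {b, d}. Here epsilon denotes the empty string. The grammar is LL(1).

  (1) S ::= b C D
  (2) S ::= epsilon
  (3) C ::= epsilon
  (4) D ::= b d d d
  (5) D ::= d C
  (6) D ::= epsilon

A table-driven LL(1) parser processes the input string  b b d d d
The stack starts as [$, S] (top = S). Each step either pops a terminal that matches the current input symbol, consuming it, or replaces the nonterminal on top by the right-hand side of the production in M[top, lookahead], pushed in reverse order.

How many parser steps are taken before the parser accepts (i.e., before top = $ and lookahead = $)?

     Stack      Input        Action
  1  $ S        b b d d d $  expand S ::= b C D
  2  $ D C b    b b d d d $  match b
  3  $ D C      b d d d $    expand C ::= epsilon
  4  $ D        b d d d $    expand D ::= b d d d
  5  $ d d d b  b d d d $    match b
  6  $ d d d    d d d $      match d
  7  $ d d      d d $        match d
  8  $ d        d $          match d
Accept reached after 8 steps.

8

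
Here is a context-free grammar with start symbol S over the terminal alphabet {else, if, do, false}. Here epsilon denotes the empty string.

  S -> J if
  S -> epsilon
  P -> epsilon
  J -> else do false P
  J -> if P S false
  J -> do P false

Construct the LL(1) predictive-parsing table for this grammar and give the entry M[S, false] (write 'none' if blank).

S -> epsilon

FIRST(P) = {epsilon}
FIRST(J) = {do, else, if}
FIRST(S) = {epsilon, do, else, if}  (via J if)
FOLLOW(S) includes $ since S is the start symbol.
FOLLOW(S): in J->if P S false, S is followed by false with FIRST {false}. Thus FOLLOW(S) = {$, false}.
For S -> J if: FIRST(J if) = {do, else, if}, so it goes in M[S, t] for t ∈ {do, else, if}.
For S -> epsilon: FIRST(epsilon) = {epsilon}, so it goes in M[S, t] for t ∈ {}; since epsilon ∈ FIRST, also for every t ∈ FOLLOW(S) = {$, false}.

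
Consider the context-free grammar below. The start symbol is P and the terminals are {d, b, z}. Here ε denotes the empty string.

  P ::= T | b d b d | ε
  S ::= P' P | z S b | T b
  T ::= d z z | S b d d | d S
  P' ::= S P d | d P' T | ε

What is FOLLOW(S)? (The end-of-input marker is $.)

FIRST(P) = {ε, b, d, z}  (via T)
FIRST(S) = {ε, b, d, z}  (via P' P, T b)
FIRST(T) = {b, d, z}  (via S b d d)
FIRST(P') = {ε, b, d, z}  (via S P d)
FOLLOW(P) includes $ since P is the start symbol.
FOLLOW(P): in S::=P' P, the suffix after P is empty, so FOLLOW(P) ⊇ FOLLOW(S) = {$, b, d, z}; in P'::=S P d, P is followed by d with FIRST {d}. Thus FOLLOW(P) = {$, b, d, z}.
FOLLOW(S): in S::=z S b, S is followed by b with FIRST {b}; in T::=S b d d, S is followed by b d d with FIRST {b}; in T::=d S, the suffix after S is empty, so FOLLOW(S) ⊇ FOLLOW(T) = {$, b, d, z}; in P'::=S P d, S is followed by P d with FIRST {b, d, z}. Thus FOLLOW(S) = {$, b, d, z}.
FOLLOW(P'): in S::=P' P, P' is followed by P with FIRST {ε, b, d, z}; in S::=P' P, the suffix after P' is nullable, so FOLLOW(P') ⊇ FOLLOW(S) = {$, b, d, z}; in P'::=d P' T, P' is followed by T with FIRST {b, d, z}. Thus FOLLOW(P') = {$, b, d, z}.
FOLLOW(T): in P::=T, the suffix after T is empty, so FOLLOW(T) ⊇ FOLLOW(P) = {$, b, d, z}; in S::=T b, T is followed by b with FIRST {b}; in P'::=d P' T, the suffix after T is empty, so FOLLOW(T) ⊇ FOLLOW(P') = {$, b, d, z}. Thus FOLLOW(T) = {$, b, d, z}.

{$, b, d, z}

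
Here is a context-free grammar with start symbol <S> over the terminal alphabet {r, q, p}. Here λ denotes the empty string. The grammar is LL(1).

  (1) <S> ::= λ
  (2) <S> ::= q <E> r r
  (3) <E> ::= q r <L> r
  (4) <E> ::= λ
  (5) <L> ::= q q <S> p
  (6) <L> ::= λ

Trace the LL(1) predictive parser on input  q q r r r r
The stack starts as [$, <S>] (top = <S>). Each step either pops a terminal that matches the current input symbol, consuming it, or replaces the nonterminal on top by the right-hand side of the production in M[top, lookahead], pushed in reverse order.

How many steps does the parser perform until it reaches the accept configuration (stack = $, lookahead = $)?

9

step 1: stack=$ <S>  input=q q r r r r $  — expand <S> ::= q <E> r r
step 2: stack=$ r r <E> q  input=q q r r r r $  — match q
step 3: stack=$ r r <E>  input=q r r r r $  — expand <E> ::= q r <L> r
step 4: stack=$ r r r <L> r q  input=q r r r r $  — match q
step 5: stack=$ r r r <L> r  input=r r r r $  — match r
step 6: stack=$ r r r <L>  input=r r r $  — expand <L> ::= λ
step 7: stack=$ r r r  input=r r r $  — match r
step 8: stack=$ r r  input=r r $  — match r
step 9: stack=$ r  input=r $  — match r
Accept reached after 9 steps.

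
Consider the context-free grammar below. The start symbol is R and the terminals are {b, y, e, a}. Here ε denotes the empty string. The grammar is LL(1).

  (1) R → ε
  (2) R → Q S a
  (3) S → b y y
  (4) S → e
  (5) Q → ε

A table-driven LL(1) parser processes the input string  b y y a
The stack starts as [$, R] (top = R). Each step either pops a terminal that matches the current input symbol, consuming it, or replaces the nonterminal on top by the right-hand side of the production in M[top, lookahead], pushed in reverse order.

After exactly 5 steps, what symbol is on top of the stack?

y

     Stack      Input      Action
  1  $ R        b y y a $  expand R → Q S a
  2  $ a S Q    b y y a $  expand Q → ε
  3  $ a S      b y y a $  expand S → b y y
  4  $ a y y b  b y y a $  match b
  5  $ a y y    y y a $    match y
Stack after step 5: $ a y (top = y).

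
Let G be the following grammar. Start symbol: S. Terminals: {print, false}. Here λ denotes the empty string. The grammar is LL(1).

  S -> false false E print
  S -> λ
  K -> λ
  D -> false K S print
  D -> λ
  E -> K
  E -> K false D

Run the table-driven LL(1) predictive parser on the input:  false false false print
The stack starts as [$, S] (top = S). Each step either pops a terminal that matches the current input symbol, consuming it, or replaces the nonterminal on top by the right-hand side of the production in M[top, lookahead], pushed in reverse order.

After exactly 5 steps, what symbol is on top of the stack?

false

     Stack                  Input                      Action
  1  $ S                    false false false print $  expand S -> false false E print
  2  $ print E false false  false false false print $  match false
  3  $ print E false        false false print $        match false
  4  $ print E              false print $              expand E -> K false D
  5  $ print D false K      false print $              expand K -> λ
Stack after step 5: $ print D false (top = false).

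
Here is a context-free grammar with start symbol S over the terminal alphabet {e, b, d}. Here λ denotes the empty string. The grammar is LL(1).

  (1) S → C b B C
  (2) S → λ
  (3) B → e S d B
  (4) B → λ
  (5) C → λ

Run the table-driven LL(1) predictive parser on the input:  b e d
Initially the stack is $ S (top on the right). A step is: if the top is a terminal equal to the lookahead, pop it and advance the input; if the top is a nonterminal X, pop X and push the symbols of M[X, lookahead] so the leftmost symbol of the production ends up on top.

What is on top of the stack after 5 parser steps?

     Stack        Input    Action
  1  $ S          b e d $  expand S → C b B C
  2  $ C B b C    b e d $  expand C → λ
  3  $ C B b      b e d $  match b
  4  $ C B        e d $    expand B → e S d B
  5  $ C B d S e  e d $    match e
Stack after step 5: $ C B d S (top = S).

S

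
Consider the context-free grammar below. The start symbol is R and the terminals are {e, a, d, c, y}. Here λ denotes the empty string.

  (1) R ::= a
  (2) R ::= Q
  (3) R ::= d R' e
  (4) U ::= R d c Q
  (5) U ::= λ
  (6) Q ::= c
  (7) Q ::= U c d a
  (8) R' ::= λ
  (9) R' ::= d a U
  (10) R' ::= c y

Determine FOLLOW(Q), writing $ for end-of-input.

{$, c, d, e}

FIRST(R') = {λ, c, d}
FIRST(R) = {a, c, d}  (via Q)
FIRST(U) = {λ, a, c, d}  (via R d c Q)
FIRST(Q) = {a, c, d}  (via U c d a)
FOLLOW(R) includes $ since R is the start symbol.
FOLLOW(R): in U::=R d c Q, R is followed by d c Q with FIRST {d}. Thus FOLLOW(R) = {$, d}.
FOLLOW(R'): in R::=d R' e, R' is followed by e with FIRST {e}. Thus FOLLOW(R') = {e}.
FOLLOW(U): in Q::=U c d a, U is followed by c d a with FIRST {c}; in R'::=d a U, the suffix after U is empty, so FOLLOW(U) ⊇ FOLLOW(R') = {e}. Thus FOLLOW(U) = {c, e}.
FOLLOW(Q): in R::=Q, the suffix after Q is empty, so FOLLOW(Q) ⊇ FOLLOW(R) = {$, d}; in U::=R d c Q, the suffix after Q is empty, so FOLLOW(Q) ⊇ FOLLOW(U) = {c, e}. Thus FOLLOW(Q) = {$, c, d, e}.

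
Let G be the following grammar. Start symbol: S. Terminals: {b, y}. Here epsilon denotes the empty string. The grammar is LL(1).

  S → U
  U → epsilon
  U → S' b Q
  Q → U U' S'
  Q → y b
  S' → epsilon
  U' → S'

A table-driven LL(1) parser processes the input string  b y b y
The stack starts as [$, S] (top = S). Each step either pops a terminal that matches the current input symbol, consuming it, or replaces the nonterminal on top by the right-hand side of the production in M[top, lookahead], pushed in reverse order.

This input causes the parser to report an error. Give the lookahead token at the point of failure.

     Stack     Input      Action
  1  $ S       b y b y $  expand S → U
  2  $ U       b y b y $  expand U → S' b Q
  3  $ Q b S'  b y b y $  expand S' → epsilon
  4  $ Q b     b y b y $  match b
  5  $ Q       y b y $    expand Q → y b
  6  $ b y     y b y $    match y
  7  $ b       b y $      match b
  8  $         y $        error: stack empty but input remains

y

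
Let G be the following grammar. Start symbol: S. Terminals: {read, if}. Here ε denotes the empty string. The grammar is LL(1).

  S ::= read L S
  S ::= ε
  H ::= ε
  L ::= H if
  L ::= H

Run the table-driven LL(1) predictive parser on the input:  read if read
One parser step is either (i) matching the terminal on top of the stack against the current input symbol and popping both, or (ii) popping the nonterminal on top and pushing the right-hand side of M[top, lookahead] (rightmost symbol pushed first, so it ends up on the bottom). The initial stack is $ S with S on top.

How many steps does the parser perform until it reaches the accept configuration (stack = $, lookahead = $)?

10

      Stack       Input           Action
   1  $ S         read if read $  expand S ::= read L S
   2  $ S L read  read if read $  match read
   3  $ S L       if read $       expand L ::= H if
   4  $ S if H    if read $       expand H ::= ε
   5  $ S if      if read $       match if
   6  $ S         read $          expand S ::= read L S
   7  $ S L read  read $          match read
   8  $ S L       $               expand L ::= H
   9  $ S H       $               expand H ::= ε
  10  $ S         $               expand S ::= ε
Accept reached after 10 steps.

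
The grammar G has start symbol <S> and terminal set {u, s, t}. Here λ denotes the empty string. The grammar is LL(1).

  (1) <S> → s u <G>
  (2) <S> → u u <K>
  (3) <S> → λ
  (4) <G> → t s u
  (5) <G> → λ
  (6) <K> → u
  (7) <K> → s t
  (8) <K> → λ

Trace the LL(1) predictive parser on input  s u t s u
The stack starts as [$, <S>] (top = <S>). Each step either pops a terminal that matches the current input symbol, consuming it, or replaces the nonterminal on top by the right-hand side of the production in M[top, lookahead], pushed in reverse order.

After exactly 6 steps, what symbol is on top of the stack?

u

     Stack      Input        Action
  1  $ <S>      s u t s u $  expand <S> → s u <G>
  2  $ <G> u s  s u t s u $  match s
  3  $ <G> u    u t s u $    match u
  4  $ <G>      t s u $      expand <G> → t s u
  5  $ u s t    t s u $      match t
  6  $ u s      s u $        match s
Stack after step 6: $ u (top = u).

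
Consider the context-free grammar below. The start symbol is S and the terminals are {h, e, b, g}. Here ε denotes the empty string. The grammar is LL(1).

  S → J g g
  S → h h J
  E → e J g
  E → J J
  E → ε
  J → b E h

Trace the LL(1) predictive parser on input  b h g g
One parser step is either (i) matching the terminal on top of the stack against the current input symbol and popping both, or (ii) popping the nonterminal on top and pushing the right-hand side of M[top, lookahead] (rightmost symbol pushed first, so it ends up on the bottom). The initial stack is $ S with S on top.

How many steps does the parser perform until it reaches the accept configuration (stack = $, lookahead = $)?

step 1: stack=$ S  input=b h g g $  — expand S → J g g
step 2: stack=$ g g J  input=b h g g $  — expand J → b E h
step 3: stack=$ g g h E b  input=b h g g $  — match b
step 4: stack=$ g g h E  input=h g g $  — expand E → ε
step 5: stack=$ g g h  input=h g g $  — match h
step 6: stack=$ g g  input=g g $  — match g
step 7: stack=$ g  input=g $  — match g
Accept reached after 7 steps.

7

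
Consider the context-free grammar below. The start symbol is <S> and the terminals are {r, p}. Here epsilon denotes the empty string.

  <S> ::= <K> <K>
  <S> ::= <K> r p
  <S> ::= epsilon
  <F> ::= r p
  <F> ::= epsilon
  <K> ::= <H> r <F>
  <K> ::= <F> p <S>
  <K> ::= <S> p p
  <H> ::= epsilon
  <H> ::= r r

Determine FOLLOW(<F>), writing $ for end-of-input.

{$, p, r}

FIRST(<F>): from <F>::=r p we get {r}; from <F>::=epsilon we get {epsilon}. So FIRST(<F>) = {epsilon, r}.
FIRST(<H>): from <H>::=epsilon we get {epsilon}; from <H>::=r r we get {r}. So FIRST(<H>) = {epsilon, r}.
FIRST(<S>): from <S>::=<K> <K> we get {p, r}; from <S>::=<K> r p we get {p, r}; from <S>::=epsilon we get {epsilon}. So FIRST(<S>) = {epsilon, p, r}.
FIRST(<K>): from <K>::=<H> r <F> we get {r}; from <K>::=<F> p <S> we get {p, r}; from <K>::=<S> p p we get {p, r}. So FIRST(<K>) = {p, r}.
FOLLOW(<S>) includes $ since <S> is the start symbol.
FOLLOW(<H>): in <K>::=<H> r <F>, <H> is followed by r <F> with FIRST {r}. Thus FOLLOW(<H>) = {r}.
FOLLOW(<S>): in <K>::=<F> p <S>, the suffix after <S> is empty, so FOLLOW(<S>) ⊇ FOLLOW(<K>) = {$, p, r}; in <K>::=<S> p p, <S> is followed by p p with FIRST {p}. Thus FOLLOW(<S>) = {$, p, r}.
FOLLOW(<K>): in <S>::=<K> <K> (occurrence 1), <K> is followed by <K> with FIRST {p, r}; in <S>::=<K> <K> (occurrence 2), the suffix after <K> is empty, so FOLLOW(<K>) ⊇ FOLLOW(<S>) = {$, p, r}; in <S>::=<K> r p, <K> is followed by r p with FIRST {r}. Thus FOLLOW(<K>) = {$, p, r}.
FOLLOW(<F>): in <K>::=<H> r <F>, the suffix after <F> is empty, so FOLLOW(<F>) ⊇ FOLLOW(<K>) = {$, p, r}; in <K>::=<F> p <S>, <F> is followed by p <S> with FIRST {p}. Thus FOLLOW(<F>) = {$, p, r}.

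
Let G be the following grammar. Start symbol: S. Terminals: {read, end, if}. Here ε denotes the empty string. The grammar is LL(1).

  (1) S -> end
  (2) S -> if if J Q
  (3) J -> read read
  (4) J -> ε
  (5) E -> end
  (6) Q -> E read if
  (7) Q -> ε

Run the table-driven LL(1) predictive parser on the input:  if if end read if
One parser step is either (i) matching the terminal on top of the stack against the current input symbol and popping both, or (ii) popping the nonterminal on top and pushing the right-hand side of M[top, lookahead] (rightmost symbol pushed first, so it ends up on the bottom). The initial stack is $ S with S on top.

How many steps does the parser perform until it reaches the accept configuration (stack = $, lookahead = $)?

     Stack          Input                Action
  1  $ S            if if end read if $  expand S -> if if J Q
  2  $ Q J if if    if if end read if $  match if
  3  $ Q J if       if end read if $     match if
  4  $ Q J          end read if $        expand J -> ε
  5  $ Q            end read if $        expand Q -> E read if
  6  $ if read E    end read if $        expand E -> end
  7  $ if read end  end read if $        match end
  8  $ if read      read if $            match read
  9  $ if           if $                 match if
Accept reached after 9 steps.

9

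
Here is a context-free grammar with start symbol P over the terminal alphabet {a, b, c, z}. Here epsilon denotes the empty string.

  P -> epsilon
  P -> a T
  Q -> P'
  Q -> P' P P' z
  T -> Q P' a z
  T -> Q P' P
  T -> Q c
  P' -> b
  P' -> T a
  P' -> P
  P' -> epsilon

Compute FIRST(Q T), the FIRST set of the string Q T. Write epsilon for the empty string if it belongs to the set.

FIRST(P) = {epsilon, a}
FIRST(Q) = {epsilon, a, b, c, z}  (via P', P' P P' z)
FIRST(T) = {epsilon, a, b, c, z}  (via Q P' a z, Q P' P, Q c)
FIRST(P') = {epsilon, a, b, c, z}  (via T a, P)
FIRST(Q T): take FIRST of each symbol in turn, carrying on past any symbol whose FIRST contains epsilon; result {epsilon, a, b, c, z}.

{epsilon, a, b, c, z}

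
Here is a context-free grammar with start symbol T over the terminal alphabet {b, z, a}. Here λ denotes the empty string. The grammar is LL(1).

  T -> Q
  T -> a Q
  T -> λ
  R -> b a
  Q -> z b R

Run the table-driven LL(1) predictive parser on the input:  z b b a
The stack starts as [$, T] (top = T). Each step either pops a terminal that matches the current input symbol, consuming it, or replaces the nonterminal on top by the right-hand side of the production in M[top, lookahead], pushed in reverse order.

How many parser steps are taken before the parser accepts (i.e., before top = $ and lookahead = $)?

     Stack    Input      Action
  1  $ T      z b b a $  expand T -> Q
  2  $ Q      z b b a $  expand Q -> z b R
  3  $ R b z  z b b a $  match z
  4  $ R b    b b a $    match b
  5  $ R      b a $      expand R -> b a
  6  $ a b    b a $      match b
  7  $ a      a $        match a
Accept reached after 7 steps.

7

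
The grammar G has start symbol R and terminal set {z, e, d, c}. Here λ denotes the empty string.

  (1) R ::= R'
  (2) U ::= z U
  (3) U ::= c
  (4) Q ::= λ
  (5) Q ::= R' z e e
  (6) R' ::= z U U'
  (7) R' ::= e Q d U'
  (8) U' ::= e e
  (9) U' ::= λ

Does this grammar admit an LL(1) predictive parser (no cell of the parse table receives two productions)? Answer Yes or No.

FIRST(R) = {e, z}
FIRST(U) = {c, z}
FIRST(Q) = {λ, e, z}
FIRST(R') = {e, z}
FIRST(U') = {λ, e}
FOLLOW(R) = {$}
FOLLOW(U) = {$, e, z}
FOLLOW(Q) = {d}
FOLLOW(R') = {$, z}
FOLLOW(U') = {$, z}
Each cell of M receives at most one production.

Yes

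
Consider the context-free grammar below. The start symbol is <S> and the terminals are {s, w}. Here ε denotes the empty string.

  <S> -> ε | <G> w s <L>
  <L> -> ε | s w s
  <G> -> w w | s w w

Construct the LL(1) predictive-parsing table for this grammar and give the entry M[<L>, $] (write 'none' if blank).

<L> -> ε

FIRST(<L>): from <L>->ε we get {ε}; from <L>->s w s we get {s}. So FIRST(<L>) = {ε, s}.
FIRST(<G>): from <G>->w w we get {w}; from <G>->s w w we get {s}. So FIRST(<G>) = {s, w}.
FIRST(<S>): from <S>->ε we get {ε}; from <S>-><G> w s <L> we get {s, w}. So FIRST(<S>) = {ε, s, w}.
FOLLOW(<S>) includes $ since <S> is the start symbol.
FOLLOW(<S>): <S> appears on no right-hand side. Thus FOLLOW(<S>) = {$}.
FOLLOW(<L>): in <S>-><G> w s <L>, the suffix after <L> is empty, so FOLLOW(<L>) ⊇ FOLLOW(<S>) = {$}. Thus FOLLOW(<L>) = {$}.
For <L> -> ε: FIRST(ε) = {ε}, so it goes in M[<L>, t] for t ∈ {}; since ε ∈ FIRST, also for every t ∈ FOLLOW(<L>) = {$}.
For <L> -> s w s: FIRST(s w s) = {s}, so it goes in M[<L>, t] for t ∈ {s}.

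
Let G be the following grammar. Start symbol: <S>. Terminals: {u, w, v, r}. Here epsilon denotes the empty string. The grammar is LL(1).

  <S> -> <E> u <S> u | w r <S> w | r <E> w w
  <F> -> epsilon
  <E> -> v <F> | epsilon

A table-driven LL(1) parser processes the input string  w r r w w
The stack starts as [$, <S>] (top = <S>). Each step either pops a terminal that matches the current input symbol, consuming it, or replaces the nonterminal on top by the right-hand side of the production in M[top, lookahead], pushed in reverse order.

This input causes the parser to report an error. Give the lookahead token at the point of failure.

$

     Stack          Input        Action
  1  $ <S>          w r r w w $  expand <S> -> w r <S> w
  2  $ w <S> r w    w r r w w $  match w
  3  $ w <S> r      r r w w $    match r
  4  $ w <S>        r w w $      expand <S> -> r <E> w w
  5  $ w w w <E> r  r w w $      match r
  6  $ w w w <E>    w w $        expand <E> -> epsilon
  7  $ w w w        w w $        match w
  8  $ w w          w $          match w
  9  $ w            $            error: top is terminal w but lookahead is $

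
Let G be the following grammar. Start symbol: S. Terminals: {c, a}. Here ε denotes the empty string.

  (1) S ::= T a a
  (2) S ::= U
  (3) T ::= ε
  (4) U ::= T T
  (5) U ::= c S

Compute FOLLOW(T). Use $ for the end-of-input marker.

{$, a}

FIRST(T): from T::=ε we get {ε}. So FIRST(T) = {ε}.
FIRST(U): from U::=T T we get {ε}; from U::=c S we get {c}. So FIRST(U) = {ε, c}.
FIRST(S): from S::=T a a we get {a}; from S::=U we get {ε, c}. So FIRST(S) = {ε, a, c}.
FOLLOW(S) includes $ since S is the start symbol.
FOLLOW(S): in U::=c S, the suffix after S is empty, so FOLLOW(S) ⊇ FOLLOW(U) = {$}. Thus FOLLOW(S) = {$}.
FOLLOW(U): in S::=U, the suffix after U is empty, so FOLLOW(U) ⊇ FOLLOW(S) = {$}. Thus FOLLOW(U) = {$}.
FOLLOW(T): in S::=T a a, T is followed by a a with FIRST {a}; in U::=T T (occurrence 1), T is followed by T with FIRST {ε}; in U::=T T (occurrence 1), the suffix after T is nullable, so FOLLOW(T) ⊇ FOLLOW(U) = {$}; in U::=T T (occurrence 2), the suffix after T is empty, so FOLLOW(T) ⊇ FOLLOW(U) = {$}. Thus FOLLOW(T) = {$, a}.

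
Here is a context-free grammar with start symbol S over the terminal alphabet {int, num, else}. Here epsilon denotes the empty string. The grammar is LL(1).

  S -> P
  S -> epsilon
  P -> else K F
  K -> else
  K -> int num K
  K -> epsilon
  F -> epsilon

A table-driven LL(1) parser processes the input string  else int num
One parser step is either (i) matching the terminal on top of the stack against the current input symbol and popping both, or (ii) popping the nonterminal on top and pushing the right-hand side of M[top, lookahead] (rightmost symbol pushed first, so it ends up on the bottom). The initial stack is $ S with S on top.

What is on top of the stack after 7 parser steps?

     Stack          Input           Action
  1  $ S            else int num $  expand S -> P
  2  $ P            else int num $  expand P -> else K F
  3  $ F K else     else int num $  match else
  4  $ F K          int num $       expand K -> int num K
  5  $ F K num int  int num $       match int
  6  $ F K num      num $           match num
  7  $ F K          $               expand K -> epsilon
Stack after step 7: $ F (top = F).

F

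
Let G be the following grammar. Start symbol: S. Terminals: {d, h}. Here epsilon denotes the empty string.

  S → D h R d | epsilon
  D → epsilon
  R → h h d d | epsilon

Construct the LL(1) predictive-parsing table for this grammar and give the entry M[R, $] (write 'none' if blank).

FIRST(D) = {epsilon}
FIRST(R) = {epsilon, h}
FIRST(S) = {epsilon, h}  (via D h R d)
FOLLOW(S) includes $ since S is the start symbol.
FOLLOW(R): in S→D h R d, R is followed by d with FIRST {d}. Thus FOLLOW(R) = {d}.
For R → h h d d: FIRST(h h d d) = {h}, so it goes in M[R, t] for t ∈ {h}.
For R → epsilon: FIRST(epsilon) = {epsilon}, so it goes in M[R, t] for t ∈ {}; since epsilon ∈ FIRST, also for every t ∈ FOLLOW(R) = {d}.
None of these place a production in M[R, $].

none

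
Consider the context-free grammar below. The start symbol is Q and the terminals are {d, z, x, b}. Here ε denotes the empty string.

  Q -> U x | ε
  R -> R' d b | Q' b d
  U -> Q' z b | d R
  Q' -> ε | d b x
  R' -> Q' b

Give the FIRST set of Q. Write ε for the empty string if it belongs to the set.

FIRST(Q'): from Q'->ε we get {ε}; from Q'->d b x we get {d}. So FIRST(Q') = {ε, d}.
FIRST(U): from U->Q' z b we get {d, z}; from U->d R we get {d}. So FIRST(U) = {d, z}.
FIRST(R'): from R'->Q' b we get {b, d}. So FIRST(R') = {b, d}.
FIRST(Q): from Q->U x we get {d, z}; from Q->ε we get {ε}. So FIRST(Q) = {ε, d, z}.
FIRST(R): from R->R' d b we get {b, d}; from R->Q' b d we get {b, d}. So FIRST(R) = {b, d}.

{ε, d, z}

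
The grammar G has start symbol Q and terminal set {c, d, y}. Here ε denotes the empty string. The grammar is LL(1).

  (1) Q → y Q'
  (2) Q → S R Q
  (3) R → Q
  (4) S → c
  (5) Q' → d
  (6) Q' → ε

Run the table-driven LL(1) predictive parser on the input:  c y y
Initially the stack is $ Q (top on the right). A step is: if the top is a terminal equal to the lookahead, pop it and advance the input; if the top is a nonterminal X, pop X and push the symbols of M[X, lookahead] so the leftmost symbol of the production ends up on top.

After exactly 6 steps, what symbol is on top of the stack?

     Stack     Input    Action
  1  $ Q       c y y $  expand Q → S R Q
  2  $ Q R S   c y y $  expand S → c
  3  $ Q R c   c y y $  match c
  4  $ Q R     y y $    expand R → Q
  5  $ Q Q     y y $    expand Q → y Q'
  6  $ Q Q' y  y y $    match y
Stack after step 6: $ Q Q' (top = Q').

Q'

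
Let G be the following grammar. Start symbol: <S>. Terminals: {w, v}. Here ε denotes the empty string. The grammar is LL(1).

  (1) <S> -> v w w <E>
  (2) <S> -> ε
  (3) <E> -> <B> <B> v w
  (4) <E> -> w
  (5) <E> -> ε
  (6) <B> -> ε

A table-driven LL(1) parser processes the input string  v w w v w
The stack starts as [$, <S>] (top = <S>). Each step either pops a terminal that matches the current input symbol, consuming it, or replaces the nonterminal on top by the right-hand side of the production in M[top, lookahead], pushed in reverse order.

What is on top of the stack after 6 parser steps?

<B>

     Stack          Input        Action
  1  $ <S>          v w w v w $  expand <S> -> v w w <E>
  2  $ <E> w w v    v w w v w $  match v
  3  $ <E> w w      w w v w $    match w
  4  $ <E> w        w v w $      match w
  5  $ <E>          v w $        expand <E> -> <B> <B> v w
  6  $ w v <B> <B>  v w $        expand <B> -> ε
Stack after step 6: $ w v <B> (top = <B>).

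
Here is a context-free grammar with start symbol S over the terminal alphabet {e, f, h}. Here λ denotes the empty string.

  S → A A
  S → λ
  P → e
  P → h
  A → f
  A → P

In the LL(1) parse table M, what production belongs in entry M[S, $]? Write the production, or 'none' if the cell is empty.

S → λ

FIRST(P): from P→e we get {e}; from P→h we get {h}. So FIRST(P) = {e, h}.
FIRST(A): from A→f we get {f}; from A→P we get {e, h}. So FIRST(A) = {e, f, h}.
FIRST(S): from S→A A we get {e, f, h}; from S→λ we get {λ}. So FIRST(S) = {λ, e, f, h}.
FOLLOW(S) includes $ since S is the start symbol.
FOLLOW(S): S appears on no right-hand side. Thus FOLLOW(S) = {$}.
For S → A A: FIRST(A A) = {e, f, h}, so it goes in M[S, t] for t ∈ {e, f, h}.
For S → λ: FIRST(λ) = {λ}, so it goes in M[S, t] for t ∈ {}; since λ ∈ FIRST, also for every t ∈ FOLLOW(S) = {$}.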